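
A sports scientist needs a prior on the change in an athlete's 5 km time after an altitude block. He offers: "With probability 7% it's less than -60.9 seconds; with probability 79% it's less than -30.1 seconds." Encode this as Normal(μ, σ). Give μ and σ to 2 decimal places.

μ = -40.98, σ = 13.50

For Normal(μ,σ), the p-quantile is μ + z_p·σ. Here z_{0.07} = -1.476, z_{0.79} = 0.8064.
So -60.9 = μ − 1.476σ and -30.1 = μ + 0.8064σ.
Subtracting: σ = (-30.1 − -60.9)/(0.8064 − (-1.476)) = 13.50.
Then μ = -60.9 − (-1.476)·13.50 = -40.98.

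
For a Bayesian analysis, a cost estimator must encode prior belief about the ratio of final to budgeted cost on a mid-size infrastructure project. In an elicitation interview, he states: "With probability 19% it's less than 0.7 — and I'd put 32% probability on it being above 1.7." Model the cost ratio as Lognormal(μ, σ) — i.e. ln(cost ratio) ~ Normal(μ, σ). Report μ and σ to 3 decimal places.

If T ~ Lognormal(μ,σ) then ln T ~ Normal(μ,σ), so the p-quantile of ln T is μ + z_p·σ.
ln(0.7) = -0.3567 and ln(1.7) = 0.5306; z_{0.19} = -0.8779, z_{0.68} = 0.4677.
σ = (0.5306 − -0.3567)/(0.4677 − (-0.8779)) = 0.659.
μ = -0.3567 − (-0.8779)·0.659 = 0.222.

μ ≈ 0.222, σ ≈ 0.659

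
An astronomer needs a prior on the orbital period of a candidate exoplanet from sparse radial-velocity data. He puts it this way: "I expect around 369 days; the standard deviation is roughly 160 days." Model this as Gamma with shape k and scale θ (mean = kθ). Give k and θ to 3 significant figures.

For Gamma(k, scale θ): mean = kθ, variance = kθ², so CV = 1/√k.
CV = SD/mean = 160/369 = 0.4336, hence k = 1/CV² = 5.32.
Then θ = mean/k = 369/5.32 = 69.4.

k ≈ 5.32, θ ≈ 69.4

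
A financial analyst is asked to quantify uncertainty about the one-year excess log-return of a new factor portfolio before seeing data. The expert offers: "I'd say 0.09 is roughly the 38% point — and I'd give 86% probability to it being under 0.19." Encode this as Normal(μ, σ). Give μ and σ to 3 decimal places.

μ = 0.112, σ = 0.072

For Normal(μ,σ), the p-quantile is μ + z_p·σ. Here z_{0.38} = -0.3055, z_{0.86} = 1.08.
So 0.09 = μ − 0.3055σ and 0.19 = μ + 1.08σ.
Subtracting: σ = (0.19 − 0.09)/(1.08 − (-0.3055)) = 0.072.
Then μ = 0.09 − (-0.3055)·0.072 = 0.112.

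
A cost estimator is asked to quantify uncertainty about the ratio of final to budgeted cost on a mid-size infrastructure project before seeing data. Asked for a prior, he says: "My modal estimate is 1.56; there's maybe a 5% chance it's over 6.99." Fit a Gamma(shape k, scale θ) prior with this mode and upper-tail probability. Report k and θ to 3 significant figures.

Gamma(k,θ) with k>1 has mode (k−1)θ, so θ = 1.56/(k−1).
Need P(X < 6.99) = 0.95 with θ tied to k this way. Start at k = 2, θ = 1.56: P(X<6.99) ≈ 0.938.
Too low — raise k to concentrate. Iterating converges to k ≈ 2.09.
Then θ = 1.56/(2.09−1) ≈ 1.43.

k ≈ 2.09, θ ≈ 1.43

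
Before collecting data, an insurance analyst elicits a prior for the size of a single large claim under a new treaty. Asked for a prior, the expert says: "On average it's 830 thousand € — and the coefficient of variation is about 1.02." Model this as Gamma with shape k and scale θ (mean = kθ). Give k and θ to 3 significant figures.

k ≈ 0.961, θ ≈ 864

For Gamma(k, scale θ): mean = kθ, variance = kθ², so CV = 1/√k.
CV = 1.02, hence k = 1/CV² = 0.961.
Then θ = mean/k = 830/0.961 = 864.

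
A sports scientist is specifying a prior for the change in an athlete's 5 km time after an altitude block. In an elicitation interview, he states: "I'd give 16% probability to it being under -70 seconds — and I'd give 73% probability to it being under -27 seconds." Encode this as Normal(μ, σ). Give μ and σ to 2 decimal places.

For Normal(μ,σ), the p-quantile is μ + z_p·σ. Here z_{0.16} = -0.9945, z_{0.73} = 0.6128.
So -70 = μ − 0.9945σ and -27 = μ + 0.6128σ.
Subtracting: σ = (-27 − -70)/(0.6128 − (-0.9945)) = 26.75.
Then μ = -70 − (-0.9945)·26.75 = -43.39.

μ = -43.39, σ = 26.75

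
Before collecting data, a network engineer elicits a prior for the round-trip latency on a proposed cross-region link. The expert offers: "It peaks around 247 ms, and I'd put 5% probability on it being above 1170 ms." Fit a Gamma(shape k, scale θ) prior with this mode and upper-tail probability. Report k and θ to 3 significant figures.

Gamma(k,θ) with k>1 has mode (k−1)θ, so θ = 247/(k−1).
Need P(X < 1170) = 0.95 with θ tied to k this way. Start at k = 2, θ = 247: P(X<1170) ≈ 0.950.
Too low — raise k to concentrate. Iterating converges to k ≈ 2.
Then θ = 247/(2−1) ≈ 246.

k ≈ 2, θ ≈ 246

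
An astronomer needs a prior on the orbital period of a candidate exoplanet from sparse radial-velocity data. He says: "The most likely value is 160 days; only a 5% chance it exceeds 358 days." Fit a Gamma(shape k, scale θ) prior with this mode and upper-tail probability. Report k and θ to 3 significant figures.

k ≈ 5.24, θ ≈ 37.8

Gamma(k,θ) with k>1 has mode (k−1)θ, so θ = 160/(k−1).
Need P(X < 358) = 0.95 with θ tied to k this way. Start at k = 2, θ = 160: P(X<358) ≈ 0.654.
Too low — raise k to concentrate. Iterating converges to k ≈ 5.24.
Then θ = 160/(5.24−1) ≈ 37.8.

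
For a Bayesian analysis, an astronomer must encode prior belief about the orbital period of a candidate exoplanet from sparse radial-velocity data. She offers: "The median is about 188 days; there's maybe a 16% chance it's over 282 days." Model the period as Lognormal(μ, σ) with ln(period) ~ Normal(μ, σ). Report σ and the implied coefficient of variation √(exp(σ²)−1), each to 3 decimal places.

σ ≈ 0.408, CV ≈ 0.425

If T ~ Lognormal(μ,σ) then ln T ~ Normal(μ,σ), so the p-quantile of ln T is μ + z_p·σ.
ln(188) = 5.236 and ln(282) = 5.642; z_{0.5} = 0, z_{0.84} = 0.9945.
σ = (5.642 − 5.236)/(0.9945 − (0)) = 0.408.
μ = 5.236 − (0)·0.408 = 5.236.
CV = √(exp(σ²)−1) = √(exp(0.1662)−1) = 0.425.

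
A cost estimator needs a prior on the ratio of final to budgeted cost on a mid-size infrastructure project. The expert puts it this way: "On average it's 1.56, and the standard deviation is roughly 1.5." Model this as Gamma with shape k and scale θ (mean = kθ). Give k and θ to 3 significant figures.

k ≈ 1.08, θ ≈ 1.44

For Gamma(k, scale θ): mean = kθ, variance = kθ², so CV = 1/√k.
CV = SD/mean = 1.5/1.56 = 0.9615, hence k = 1/CV² = 1.08.
Then θ = mean/k = 1.56/1.08 = 1.44.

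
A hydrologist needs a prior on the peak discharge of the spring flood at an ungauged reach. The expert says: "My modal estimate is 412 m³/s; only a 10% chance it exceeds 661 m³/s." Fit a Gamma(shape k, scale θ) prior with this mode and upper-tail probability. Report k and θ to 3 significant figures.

k ≈ 9.41, θ ≈ 49

Gamma(k,θ) with k>1 has mode (k−1)θ, so θ = 412/(k−1).
Need P(X < 661) = 0.9 with θ tied to k this way. Start at k = 2, θ = 412: P(X<661) ≈ 0.476.
Too low — raise k to concentrate. Iterating converges to k ≈ 9.41.
Then θ = 412/(9.41−1) ≈ 49.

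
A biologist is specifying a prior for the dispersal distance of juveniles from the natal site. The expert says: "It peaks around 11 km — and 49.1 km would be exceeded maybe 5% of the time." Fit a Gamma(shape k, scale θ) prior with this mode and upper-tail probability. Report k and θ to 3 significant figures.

Gamma(k,θ) with k>1 has mode (k−1)θ, so θ = 11/(k−1).
Need P(X < 49.1) = 0.95 with θ tied to k this way. Start at k = 2, θ = 11: P(X<49.1) ≈ 0.937.
Too low — raise k to concentrate. Iterating converges to k ≈ 2.1.
Then θ = 11/(2.1−1) ≈ 10.

k ≈ 2.1, θ ≈ 10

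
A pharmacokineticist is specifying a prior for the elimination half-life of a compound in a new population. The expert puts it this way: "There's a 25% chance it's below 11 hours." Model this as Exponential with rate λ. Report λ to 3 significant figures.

P(T < 11.0) = 1 − e^(−λ·11.0) = 0.25, so λ = −ln(1−0.25)/11.0 = −ln(0.75)/11.0 = 0.0262.

λ ≈ 0.0262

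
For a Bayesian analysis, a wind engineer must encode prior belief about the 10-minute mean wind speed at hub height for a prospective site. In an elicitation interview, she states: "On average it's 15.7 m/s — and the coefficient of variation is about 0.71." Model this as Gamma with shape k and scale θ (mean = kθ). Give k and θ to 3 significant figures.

For Gamma(k, scale θ): mean = kθ, variance = kθ², so CV = 1/√k.
CV = 0.71, hence k = 1/CV² = 1.98.
Then θ = mean/k = 15.7/1.98 = 7.91.

k ≈ 1.98, θ ≈ 7.91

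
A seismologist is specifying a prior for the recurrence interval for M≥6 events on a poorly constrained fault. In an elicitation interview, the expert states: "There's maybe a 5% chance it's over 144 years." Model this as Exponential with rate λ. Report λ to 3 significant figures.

λ ≈ 0.0208

P(T > 144.0) = e^(−λ·144.0) = 0.05, so λ = −ln(0.05)/144.0 = 0.0208.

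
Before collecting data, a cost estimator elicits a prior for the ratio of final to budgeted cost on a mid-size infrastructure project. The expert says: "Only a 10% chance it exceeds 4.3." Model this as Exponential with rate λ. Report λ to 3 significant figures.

P(T > 4.3) = e^(−λ·4.3) = 0.1, so λ = −ln(0.1)/4.3 = 0.535.

λ ≈ 0.535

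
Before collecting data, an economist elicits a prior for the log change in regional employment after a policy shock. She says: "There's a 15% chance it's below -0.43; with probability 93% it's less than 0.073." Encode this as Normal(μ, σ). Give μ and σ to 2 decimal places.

The p-quantile of Normal(μ,σ) is μ + z_p·σ, with z_{0.15} = -1.036 and z_{0.93} = 1.476.
Eliminate σ: μ = (z₂·x₁ − z₁·x₂)/(z₂ − z₁) = (1.476·-0.43 − (-1.036)·0.073)/2.512 = -0.22.
Then σ = (x₂ − x₁)/(z₂ − z₁) = (0.073 − -0.43)/2.512 = 0.20.

μ = -0.22, σ = 0.20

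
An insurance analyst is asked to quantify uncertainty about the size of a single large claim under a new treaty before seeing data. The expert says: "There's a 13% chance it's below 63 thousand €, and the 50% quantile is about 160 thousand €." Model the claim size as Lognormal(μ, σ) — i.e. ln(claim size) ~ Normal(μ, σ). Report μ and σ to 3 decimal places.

If T ~ Lognormal(μ,σ) then ln T ~ Normal(μ,σ), so the p-quantile of ln T is μ + z_p·σ.
ln(63) = 4.143 and ln(160) = 5.075; z_{0.13} = -1.126, z_{0.5} = 0.
σ = (5.075 − 4.143)/(0 − (-1.126)) = 0.827.
μ = 4.143 − (-1.126)·0.827 = 5.075.

μ ≈ 5.075, σ ≈ 0.827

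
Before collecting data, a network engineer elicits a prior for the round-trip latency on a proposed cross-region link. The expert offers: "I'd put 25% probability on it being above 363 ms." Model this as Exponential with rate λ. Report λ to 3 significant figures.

λ ≈ 0.00382

P(T > 363.0) = e^(−λ·363.0) = 0.25, so λ = −ln(0.25)/363.0 = 0.00382.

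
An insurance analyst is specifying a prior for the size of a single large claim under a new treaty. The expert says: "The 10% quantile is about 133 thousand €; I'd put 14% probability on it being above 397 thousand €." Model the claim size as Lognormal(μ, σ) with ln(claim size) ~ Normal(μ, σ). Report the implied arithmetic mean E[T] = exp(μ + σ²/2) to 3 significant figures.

E[T] ≈ 268 thousand €

If T ~ Lognormal(μ,σ) then ln T ~ Normal(μ,σ), so the p-quantile of ln T is μ + z_p·σ.
ln(133) = 4.89 and ln(397) = 5.984; z_{0.1} = -1.282, z_{0.86} = 1.08.
σ = (5.984 − 4.89)/(1.08 − (-1.282)) = 0.463.
μ = 4.89 − (-1.282)·0.463 = 5.484.
E[T] = exp(μ + σ²/2) = exp(5.484 + 0.1072) = 268 thousand €.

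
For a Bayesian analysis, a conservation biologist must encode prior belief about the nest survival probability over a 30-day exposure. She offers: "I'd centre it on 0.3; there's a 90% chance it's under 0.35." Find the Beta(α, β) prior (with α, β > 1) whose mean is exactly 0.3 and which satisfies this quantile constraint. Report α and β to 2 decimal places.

α ≈ 42.26, β ≈ 98.60

With mean 0.3 fixed, write α = 0.3s, β = 0.7s where s = α+β.
Need P(θ < 0.35) = 0.9 under Beta(0.3s, 0.7s). Normal approximation: (q−m)/√(m(1−m)/s) ≈ z_{0.9} = 1.28, so s ≈ 0.3·0.7·(1.28)²/(0.35−0.3)² = 138.0.
At s = 138.0: P(θ<0.35) ≈ 0.898. Adjusting to match 0.9 gives s ≈ 140.86.
So α = 0.3·140.86 ≈ 42.26, β = 0.7·140.86 ≈ 98.60.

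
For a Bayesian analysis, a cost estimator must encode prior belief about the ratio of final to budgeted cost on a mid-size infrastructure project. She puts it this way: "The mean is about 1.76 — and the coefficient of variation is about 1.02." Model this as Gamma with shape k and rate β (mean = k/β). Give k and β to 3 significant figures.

k ≈ 0.961, β ≈ 0.546

For Gamma(k, rate β): mean = k/β, variance = k/β², so CV = 1/√k.
CV = 1.02, hence k = 1/CV² = 0.961.
Then β = k/mean = 0.961/1.76 = 0.546.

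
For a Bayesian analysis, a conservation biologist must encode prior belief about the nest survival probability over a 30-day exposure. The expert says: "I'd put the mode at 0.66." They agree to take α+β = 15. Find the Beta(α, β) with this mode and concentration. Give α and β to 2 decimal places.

α = 9.58, β = 5.42

For α,β > 1 the Beta mode is (α−1)/(α+β−2). With α+β = 15, the mode is (α−1)/13.
Set (α−1)/13 = 0.66 → α = 1 + 0.66·13 = 9.58.
β = 15 − α = 5.42.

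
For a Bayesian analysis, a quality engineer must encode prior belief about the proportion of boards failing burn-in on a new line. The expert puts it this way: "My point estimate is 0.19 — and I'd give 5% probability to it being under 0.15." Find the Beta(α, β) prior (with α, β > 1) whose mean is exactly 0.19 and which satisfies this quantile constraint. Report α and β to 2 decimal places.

α ≈ 45.73, β ≈ 194.97

With mean 0.19 fixed, write α = 0.19s, β = 0.81s where s = α+β.
Need P(θ < 0.15) = 0.05 under Beta(0.19s, 0.81s). Normal approximation: (q−m)/√(m(1−m)/s) ≈ z_{0.05} = -1.64, so s ≈ 0.19·0.81·(-1.64)²/(0.15−0.19)² = 260.2.
At s = 260.2: P(θ<0.15) ≈ 0.043. Adjusting to match 0.05 gives s ≈ 240.70.
So α = 0.19·240.70 ≈ 45.73, β = 0.81·240.70 ≈ 194.97.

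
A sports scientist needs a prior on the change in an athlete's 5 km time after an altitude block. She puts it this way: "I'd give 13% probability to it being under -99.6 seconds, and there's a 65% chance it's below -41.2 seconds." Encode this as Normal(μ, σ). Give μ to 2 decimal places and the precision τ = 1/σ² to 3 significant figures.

μ = -56.09, τ = 0.00067

For Normal(μ,σ), the p-quantile is μ + z_p·σ. Here z_{0.13} = -1.126, z_{0.65} = 0.3853.
So -99.6 = μ − 1.126σ and -41.2 = μ + 0.3853σ.
Subtracting: σ = (-41.2 − -99.6)/(0.3853 − (-1.126)) = 38.63.
Then μ = -99.6 − (-1.126)·38.63 = -56.09.
Precision τ = 1/σ² = 1/38.63² = 0.00067.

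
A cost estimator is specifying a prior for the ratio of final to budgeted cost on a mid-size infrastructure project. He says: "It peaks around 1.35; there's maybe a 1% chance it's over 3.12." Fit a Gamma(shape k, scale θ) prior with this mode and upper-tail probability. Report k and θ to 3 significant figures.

Gamma(k,θ) with k>1 has mode (k−1)θ, so θ = 1.35/(k−1).
Need P(X < 3.12) = 0.99 with θ tied to k this way. Start at k = 2, θ = 1.35: P(X<3.12) ≈ 0.672.
Too low — raise k to concentrate. Iterating converges to k ≈ 7.8.
Then θ = 1.35/(7.8−1) ≈ 0.199.

k ≈ 7.8, θ ≈ 0.199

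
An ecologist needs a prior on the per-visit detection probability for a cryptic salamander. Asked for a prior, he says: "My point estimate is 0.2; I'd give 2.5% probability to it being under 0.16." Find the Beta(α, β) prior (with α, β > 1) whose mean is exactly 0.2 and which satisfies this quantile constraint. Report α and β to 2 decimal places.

α ≈ 70.64, β ≈ 282.56

With mean 0.2 fixed, write α = 0.2s, β = 0.8s where s = α+β.
Need P(θ < 0.16) = 0.025 under Beta(0.2s, 0.8s). Normal approximation: (q−m)/√(m(1−m)/s) ≈ z_{0.025} = -1.96, so s ≈ 0.2·0.8·(-1.96)²/(0.16−0.2)² = 384.1.
At s = 384.1: P(θ<0.16) ≈ 0.020. Adjusting to match 0.025 gives s ≈ 353.20.
So α = 0.2·353.20 ≈ 70.64, β = 0.8·353.20 ≈ 282.56.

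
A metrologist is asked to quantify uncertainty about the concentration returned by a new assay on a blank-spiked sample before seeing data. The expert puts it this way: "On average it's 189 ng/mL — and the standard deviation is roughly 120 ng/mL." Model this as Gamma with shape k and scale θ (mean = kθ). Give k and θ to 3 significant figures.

For Gamma(k, scale θ): mean = kθ, variance = kθ², so CV = 1/√k.
CV = SD/mean = 120/189 = 0.6349, hence k = 1/CV² = 2.48.
Then θ = mean/k = 189/2.48 = 76.2.

k ≈ 2.48, θ ≈ 76.2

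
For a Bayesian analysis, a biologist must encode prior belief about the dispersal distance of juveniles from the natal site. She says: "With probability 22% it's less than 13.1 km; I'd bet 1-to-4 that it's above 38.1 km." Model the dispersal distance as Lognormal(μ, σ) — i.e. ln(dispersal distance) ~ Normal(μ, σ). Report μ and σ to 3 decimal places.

If T ~ Lognormal(μ,σ) then ln T ~ Normal(μ,σ), so the p-quantile of ln T is μ + z_p·σ.
ln(13.1) = 2.573 and ln(38.1) = 3.64; z_{0.22} = -0.7722, z_{0.8} = 0.8416.
σ = (3.64 − 2.573)/(0.8416 − (-0.7722)) = 0.662.
μ = 2.573 − (-0.7722)·0.662 = 3.083.

μ ≈ 3.083, σ ≈ 0.662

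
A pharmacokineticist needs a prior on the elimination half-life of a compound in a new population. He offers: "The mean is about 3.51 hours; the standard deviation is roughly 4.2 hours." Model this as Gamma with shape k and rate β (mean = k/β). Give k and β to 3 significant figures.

For Gamma(k, rate β): mean = k/β, variance = k/β², so CV = 1/√k.
CV = SD/mean = 4.2/3.51 = 1.197, hence k = 1/CV² = 0.698.
Then β = k/mean = 0.698/3.51 = 0.199.

k ≈ 0.698, β ≈ 0.199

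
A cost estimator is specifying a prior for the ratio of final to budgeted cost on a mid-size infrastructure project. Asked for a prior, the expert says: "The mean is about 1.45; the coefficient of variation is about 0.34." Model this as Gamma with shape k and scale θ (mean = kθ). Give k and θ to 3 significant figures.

For Gamma(k, scale θ): mean = kθ, variance = kθ², so CV = 1/√k.
CV = 0.34, hence k = 1/CV² = 8.65.
Then θ = mean/k = 1.45/8.65 = 0.168.

k ≈ 8.65, θ ≈ 0.168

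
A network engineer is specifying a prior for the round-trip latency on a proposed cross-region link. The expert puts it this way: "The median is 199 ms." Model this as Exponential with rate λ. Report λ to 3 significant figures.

Exponential median = ln 2 / λ, so λ = ln 2 / 199.0 = 0.00348.

λ ≈ 0.00348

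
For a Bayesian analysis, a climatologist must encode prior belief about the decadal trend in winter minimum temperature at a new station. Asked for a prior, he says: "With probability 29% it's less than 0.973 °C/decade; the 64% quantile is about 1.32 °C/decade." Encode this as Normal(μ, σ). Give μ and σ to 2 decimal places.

μ = 1.18, σ = 0.38

For Normal(μ,σ), the p-quantile is μ + z_p·σ. Here z_{0.29} = -0.5534, z_{0.64} = 0.3585.
So 0.973 = μ − 0.5534σ and 1.32 = μ + 0.3585σ.
Subtracting: σ = (1.32 − 0.973)/(0.3585 − (-0.5534)) = 0.38.
Then μ = 0.973 − (-0.5534)·0.38 = 1.18.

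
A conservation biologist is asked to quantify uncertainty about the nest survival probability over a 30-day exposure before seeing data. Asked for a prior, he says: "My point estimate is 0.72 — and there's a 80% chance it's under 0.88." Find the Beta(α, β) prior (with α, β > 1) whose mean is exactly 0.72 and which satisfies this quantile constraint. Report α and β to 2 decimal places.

α ≈ 4.09, β ≈ 1.59

With mean 0.72 fixed, write α = 0.72s, β = 0.28s where s = α+β.
Need P(θ < 0.88) = 0.8 under Beta(0.72s, 0.28s). Normal approximation: (q−m)/√(m(1−m)/s) ≈ z_{0.8} = 0.842, so s ≈ 0.72·0.28·(0.842)²/(0.88−0.72)² = 5.6.
At s = 5.6: P(θ<0.88) ≈ 0.797. Adjusting to match 0.8 gives s ≈ 5.68.
So α = 0.72·5.68 ≈ 4.09, β = 0.28·5.68 ≈ 1.59.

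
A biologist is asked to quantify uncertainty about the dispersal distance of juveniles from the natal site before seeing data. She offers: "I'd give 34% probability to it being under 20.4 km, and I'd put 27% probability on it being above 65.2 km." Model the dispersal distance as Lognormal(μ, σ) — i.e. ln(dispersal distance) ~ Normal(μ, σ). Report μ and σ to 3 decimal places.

μ ≈ 3.483, σ ≈ 1.133

If T ~ Lognormal(μ,σ) then ln T ~ Normal(μ,σ), so the p-quantile of ln T is μ + z_p·σ.
ln(20.4) = 3.016 and ln(65.2) = 4.177; z_{0.34} = -0.4125, z_{0.73} = 0.6128.
σ = (4.177 − 3.016)/(0.6128 − (-0.4125)) = 1.133.
μ = 3.016 − (-0.4125)·1.133 = 3.483.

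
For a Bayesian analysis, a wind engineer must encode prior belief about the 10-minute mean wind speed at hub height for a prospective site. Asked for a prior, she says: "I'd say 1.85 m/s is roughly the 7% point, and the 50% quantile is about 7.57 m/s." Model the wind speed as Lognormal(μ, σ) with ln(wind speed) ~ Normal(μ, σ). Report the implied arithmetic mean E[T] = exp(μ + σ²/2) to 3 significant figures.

If T ~ Lognormal(μ,σ) then ln T ~ Normal(μ,σ), so the p-quantile of ln T is μ + z_p·σ.
ln(1.85) = 0.6152 and ln(7.57) = 2.024; z_{0.07} = -1.476, z_{0.5} = 0.
σ = (2.024 − 0.6152)/(0 − (-1.476)) = 0.955.
μ = 0.6152 − (-1.476)·0.955 = 2.024.
E[T] = exp(μ + σ²/2) = exp(2.024 + 0.4558) = 11.9 m/s.

E[T] ≈ 11.9 m/s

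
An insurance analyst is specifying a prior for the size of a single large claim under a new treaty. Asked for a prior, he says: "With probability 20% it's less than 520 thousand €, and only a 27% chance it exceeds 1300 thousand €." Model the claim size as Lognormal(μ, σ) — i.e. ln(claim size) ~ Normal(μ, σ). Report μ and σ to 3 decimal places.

If T ~ Lognormal(μ,σ) then ln T ~ Normal(μ,σ), so the p-quantile of ln T is μ + z_p·σ.
ln(520) = 6.254 and ln(1300) = 7.17; z_{0.2} = -0.8416, z_{0.73} = 0.6128.
σ = (7.17 − 6.254)/(0.6128 − (-0.8416)) = 0.630.
μ = 6.254 − (-0.8416)·0.630 = 6.784.

μ ≈ 6.784, σ ≈ 0.630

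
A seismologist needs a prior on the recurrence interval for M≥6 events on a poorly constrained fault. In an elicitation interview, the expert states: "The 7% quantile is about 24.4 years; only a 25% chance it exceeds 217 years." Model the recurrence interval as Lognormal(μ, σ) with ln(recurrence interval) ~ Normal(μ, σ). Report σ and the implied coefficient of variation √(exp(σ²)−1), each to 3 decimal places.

If T ~ Lognormal(μ,σ) then ln T ~ Normal(μ,σ), so the p-quantile of ln T is μ + z_p·σ.
ln(24.4) = 3.195 and ln(217) = 5.38; z_{0.07} = -1.476, z_{0.75} = 0.6745.
σ = (5.38 − 3.195)/(0.6745 − (-1.476)) = 1.016.
μ = 3.195 − (-1.476)·1.016 = 4.694.
CV = √(exp(σ²)−1) = √(exp(1.0329)−1) = 1.345.

σ ≈ 1.016, CV ≈ 1.345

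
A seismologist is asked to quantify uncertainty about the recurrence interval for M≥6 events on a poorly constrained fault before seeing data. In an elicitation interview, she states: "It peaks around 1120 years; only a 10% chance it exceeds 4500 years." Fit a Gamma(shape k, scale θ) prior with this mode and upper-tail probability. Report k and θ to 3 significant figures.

k ≈ 1.95, θ ≈ 1180

Gamma(k,θ) with k>1 has mode (k−1)θ, so θ = 1120/(k−1).
Need P(X < 4500) = 0.9 with θ tied to k this way. Start at k = 2, θ = 1120: P(X<4500) ≈ 0.910.
Too high — lower k to spread out. Iterating converges to k ≈ 1.95.
Then θ = 1120/(1.95−1) ≈ 1180.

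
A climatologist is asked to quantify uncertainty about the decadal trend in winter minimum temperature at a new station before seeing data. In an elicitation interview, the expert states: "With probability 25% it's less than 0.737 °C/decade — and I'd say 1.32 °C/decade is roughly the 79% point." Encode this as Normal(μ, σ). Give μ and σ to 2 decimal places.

μ = 1.00, σ = 0.39

For Normal(μ,σ), the p-quantile is μ + z_p·σ. Here z_{0.25} = -0.6745, z_{0.79} = 0.8064.
So 0.737 = μ − 0.6745σ and 1.32 = μ + 0.8064σ.
Subtracting: σ = (1.32 − 0.737)/(0.8064 − (-0.6745)) = 0.39.
Then μ = 0.737 − (-0.6745)·0.39 = 1.00.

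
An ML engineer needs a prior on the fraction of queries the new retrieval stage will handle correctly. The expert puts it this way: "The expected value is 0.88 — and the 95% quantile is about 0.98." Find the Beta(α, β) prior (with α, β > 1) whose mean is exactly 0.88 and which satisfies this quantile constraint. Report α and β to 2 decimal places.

α ≈ 13.07, β ≈ 1.78

With mean 0.88 fixed, write α = 0.88s, β = 0.12s where s = α+β.
Need P(θ < 0.98) = 0.95 under Beta(0.88s, 0.12s). Normal approximation: (q−m)/√(m(1−m)/s) ≈ z_{0.95} = 1.64, so s ≈ 0.88·0.12·(1.64)²/(0.98−0.88)² = 28.6.
At s = 28.6: P(θ<0.98) ≈ 0.993. Adjusting to match 0.95 gives s ≈ 14.85.
So α = 0.88·14.85 ≈ 13.07, β = 0.12·14.85 ≈ 1.78.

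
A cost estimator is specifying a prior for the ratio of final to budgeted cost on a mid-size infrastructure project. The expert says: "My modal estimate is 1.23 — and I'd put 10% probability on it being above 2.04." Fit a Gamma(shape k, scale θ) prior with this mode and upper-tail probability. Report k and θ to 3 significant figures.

Gamma(k,θ) with k>1 has mode (k−1)θ, so θ = 1.23/(k−1).
Need P(X < 2.04) = 0.9 with θ tied to k this way. Start at k = 2, θ = 1.23: P(X<2.04) ≈ 0.494.
Too low — raise k to concentrate. Iterating converges to k ≈ 8.37.
Then θ = 1.23/(8.37−1) ≈ 0.167.

k ≈ 8.37, θ ≈ 0.167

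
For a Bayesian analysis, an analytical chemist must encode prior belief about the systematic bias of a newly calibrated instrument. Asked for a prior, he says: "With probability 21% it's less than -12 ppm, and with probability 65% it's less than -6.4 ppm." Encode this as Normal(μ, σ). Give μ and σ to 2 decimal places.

μ = -8.21, σ = 4.70

The p-quantile of Normal(μ,σ) is μ + z_p·σ, with z_{0.21} = -0.8064 and z_{0.65} = 0.3853.
Eliminate σ: μ = (z₂·x₁ − z₁·x₂)/(z₂ − z₁) = (0.3853·-12 − (-0.8064)·-6.4)/1.192 = -8.21.
Then σ = (x₂ − x₁)/(z₂ − z₁) = (-6.4 − -12)/1.192 = 4.70.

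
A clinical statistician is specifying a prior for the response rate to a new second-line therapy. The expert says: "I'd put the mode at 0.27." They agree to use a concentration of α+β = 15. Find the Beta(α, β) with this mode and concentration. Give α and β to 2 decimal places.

α = 4.51, β = 10.49

For α,β > 1 the Beta mode is (α−1)/(α+β−2). With α+β = 15, the mode is (α−1)/13.
Set (α−1)/13 = 0.27 → α = 1 + 0.27·13 = 4.51.
β = 15 − α = 10.49.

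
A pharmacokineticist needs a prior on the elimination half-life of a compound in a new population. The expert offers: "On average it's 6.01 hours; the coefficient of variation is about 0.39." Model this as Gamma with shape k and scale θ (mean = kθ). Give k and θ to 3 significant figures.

For Gamma(k, scale θ): mean = kθ, variance = kθ², so CV = 1/√k.
CV = 0.39, hence k = 1/CV² = 6.57.
Then θ = mean/k = 6.01/6.57 = 0.914.

k ≈ 6.57, θ ≈ 0.914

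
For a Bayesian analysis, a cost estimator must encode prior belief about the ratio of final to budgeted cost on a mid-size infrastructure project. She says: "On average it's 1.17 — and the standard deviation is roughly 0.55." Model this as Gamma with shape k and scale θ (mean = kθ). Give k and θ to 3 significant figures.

For Gamma(k, scale θ): mean = kθ, variance = kθ², so CV = 1/√k.
CV = SD/mean = 0.55/1.17 = 0.4701, hence k = 1/CV² = 4.53.
Then θ = mean/k = 1.17/4.53 = 0.259.

k ≈ 4.53, θ ≈ 0.259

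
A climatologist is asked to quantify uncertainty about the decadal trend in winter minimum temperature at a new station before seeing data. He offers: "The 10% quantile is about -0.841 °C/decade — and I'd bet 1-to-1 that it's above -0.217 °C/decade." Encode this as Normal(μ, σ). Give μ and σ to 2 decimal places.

μ = -0.22, σ = 0.49

The p-quantile of Normal(μ,σ) is μ + z_p·σ, with z_{0.1} = -1.282 and z_{0.5} = 0.
Eliminate σ: μ = (z₂·x₁ − z₁·x₂)/(z₂ − z₁) = (0·-0.841 − (-1.282)·-0.217)/1.282 = -0.22.
Then σ = (x₂ − x₁)/(z₂ − z₁) = (-0.217 − -0.841)/1.282 = 0.49.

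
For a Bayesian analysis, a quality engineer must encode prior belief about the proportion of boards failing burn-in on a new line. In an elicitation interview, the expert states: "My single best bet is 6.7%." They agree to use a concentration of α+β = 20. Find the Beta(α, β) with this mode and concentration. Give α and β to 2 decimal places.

α = 2.21, β = 17.79

For α,β > 1 the Beta mode is (α−1)/(α+β−2). With α+β = 20, the mode is (α−1)/18.
Set (α−1)/18 = 0.067 → α = 1 + 0.067·18 = 2.21.
β = 20 − α = 17.79.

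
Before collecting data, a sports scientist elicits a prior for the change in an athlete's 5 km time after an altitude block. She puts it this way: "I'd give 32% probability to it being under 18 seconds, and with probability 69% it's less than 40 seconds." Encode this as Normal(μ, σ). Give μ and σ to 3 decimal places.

The p-quantile of Normal(μ,σ) is μ + z_p·σ, with z_{0.32} = -0.4677 and z_{0.69} = 0.4959.
Eliminate σ: μ = (z₂·x₁ − z₁·x₂)/(z₂ − z₁) = (0.4959·18 − (-0.4677)·40)/0.9635 = 28.679.
Then σ = (x₂ − x₁)/(z₂ − z₁) = (40 − 18)/0.9635 = 22.832.

μ = 28.679, σ = 22.832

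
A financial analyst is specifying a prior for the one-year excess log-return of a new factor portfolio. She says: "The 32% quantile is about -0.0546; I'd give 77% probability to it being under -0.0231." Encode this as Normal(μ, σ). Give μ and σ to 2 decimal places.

For Normal(μ,σ), the p-quantile is μ + z_p·σ. Here z_{0.32} = -0.4677, z_{0.77} = 0.7388.
So -0.0546 = μ − 0.4677σ and -0.0231 = μ + 0.7388σ.
Subtracting: σ = (-0.0231 − -0.0546)/(0.7388 − (-0.4677)) = 0.03.
Then μ = -0.0546 − (-0.4677)·0.03 = -0.04.

μ = -0.04, σ = 0.03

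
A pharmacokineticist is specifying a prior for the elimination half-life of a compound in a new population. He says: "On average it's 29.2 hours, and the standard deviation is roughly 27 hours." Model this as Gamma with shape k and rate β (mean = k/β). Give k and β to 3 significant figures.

For Gamma(k, rate β): mean = k/β, variance = k/β², so CV = 1/√k.
CV = SD/mean = 27/29.2 = 0.9247, hence k = 1/CV² = 1.17.
Then β = k/mean = 1.17/29.2 = 0.0401.

k ≈ 1.17, β ≈ 0.0401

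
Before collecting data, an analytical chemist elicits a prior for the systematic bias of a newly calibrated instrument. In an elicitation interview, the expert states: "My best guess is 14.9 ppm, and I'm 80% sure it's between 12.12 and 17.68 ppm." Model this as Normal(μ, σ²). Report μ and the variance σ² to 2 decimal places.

A symmetric 80% interval runs μ ± z·σ with z = 1.282.
Half-width = 2.78, so σ = 2.78/1.282 = 2.169 and σ² = 4.71.
μ is the stated best guess, 14.90.

μ = 14.90, σ² = 4.71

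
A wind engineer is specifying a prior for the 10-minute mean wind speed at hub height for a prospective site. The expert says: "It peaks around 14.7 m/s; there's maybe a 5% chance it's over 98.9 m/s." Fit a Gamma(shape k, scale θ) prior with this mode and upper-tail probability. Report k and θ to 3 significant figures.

k ≈ 1.61, θ ≈ 24.2

Gamma(k,θ) with k>1 has mode (k−1)θ, so θ = 14.7/(k−1).
Need P(X < 98.9) = 0.95 with θ tied to k this way. Start at k = 2, θ = 14.7: P(X<98.9) ≈ 0.991.
Too high — lower k to spread out. Iterating converges to k ≈ 1.61.
Then θ = 14.7/(1.61−1) ≈ 24.2.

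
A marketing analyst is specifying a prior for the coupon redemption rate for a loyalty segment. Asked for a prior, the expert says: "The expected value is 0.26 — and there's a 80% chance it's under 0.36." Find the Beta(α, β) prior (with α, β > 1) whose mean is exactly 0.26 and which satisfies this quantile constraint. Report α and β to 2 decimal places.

With mean 0.26 fixed, write α = 0.26s, β = 0.74s where s = α+β.
Need P(θ < 0.36) = 0.8 under Beta(0.26s, 0.74s). Normal approximation: (q−m)/√(m(1−m)/s) ≈ z_{0.8} = 0.842, so s ≈ 0.26·0.74·(0.842)²/(0.36−0.26)² = 13.6.
At s = 13.6: P(θ<0.36) ≈ 0.809. Adjusting to match 0.8 gives s ≈ 12.45.
So α = 0.26·12.45 ≈ 3.24, β = 0.74·12.45 ≈ 9.22.

α ≈ 3.24, β ≈ 9.22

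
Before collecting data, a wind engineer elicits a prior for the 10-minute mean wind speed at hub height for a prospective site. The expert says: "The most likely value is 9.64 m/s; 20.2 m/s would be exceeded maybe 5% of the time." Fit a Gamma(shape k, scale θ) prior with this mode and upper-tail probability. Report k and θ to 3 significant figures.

k ≈ 6.05, θ ≈ 1.91

Gamma(k,θ) with k>1 has mode (k−1)θ, so θ = 9.64/(k−1).
Need P(X < 20.2) = 0.95 with θ tied to k this way. Start at k = 2, θ = 9.64: P(X<20.2) ≈ 0.619.
Too low — raise k to concentrate. Iterating converges to k ≈ 6.05.
Then θ = 9.64/(6.05−1) ≈ 1.91.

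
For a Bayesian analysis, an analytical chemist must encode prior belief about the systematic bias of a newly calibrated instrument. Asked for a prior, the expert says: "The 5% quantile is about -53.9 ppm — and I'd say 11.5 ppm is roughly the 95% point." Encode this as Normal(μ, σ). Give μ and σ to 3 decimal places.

μ = -21.200, σ = 19.880

For Normal(μ,σ), the p-quantile is μ + z_p·σ. Here z_{0.05} = -1.645, z_{0.95} = 1.645.
So -53.9 = μ − 1.645σ and 11.5 = μ + 1.645σ.
Subtracting: σ = (11.5 − -53.9)/(1.645 − (-1.645)) = 19.880.
Then μ = -53.9 − (-1.645)·19.880 = -21.200.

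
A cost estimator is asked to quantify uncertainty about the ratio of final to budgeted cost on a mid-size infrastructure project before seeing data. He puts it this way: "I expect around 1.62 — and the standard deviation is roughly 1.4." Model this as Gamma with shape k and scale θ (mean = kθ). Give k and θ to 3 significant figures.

k ≈ 1.34, θ ≈ 1.21

For Gamma(k, scale θ): mean = kθ, variance = kθ², so CV = 1/√k.
CV = SD/mean = 1.4/1.62 = 0.8642, hence k = 1/CV² = 1.34.
Then θ = mean/k = 1.62/1.34 = 1.21.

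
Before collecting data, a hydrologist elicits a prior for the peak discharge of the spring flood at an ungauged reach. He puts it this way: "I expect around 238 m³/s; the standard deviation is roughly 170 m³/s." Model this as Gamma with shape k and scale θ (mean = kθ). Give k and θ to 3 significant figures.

k ≈ 1.96, θ ≈ 121

For Gamma(k, scale θ): mean = kθ, variance = kθ², so CV = 1/√k.
CV = SD/mean = 170/238 = 0.7143, hence k = 1/CV² = 1.96.
Then θ = mean/k = 238/1.96 = 121.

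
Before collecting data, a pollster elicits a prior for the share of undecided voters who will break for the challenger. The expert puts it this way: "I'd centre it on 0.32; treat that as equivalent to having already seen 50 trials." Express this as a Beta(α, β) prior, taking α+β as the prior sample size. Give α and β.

α = 16, β = 34

Under the effective-sample-size interpretation, Beta(α, β) has prior mean α/(α+β) and prior sample size α+β.
So α+β = 50 and α/(α+β) = 0.32, giving α = 0.32·50 = 16 and β = 50 − 16 = 34.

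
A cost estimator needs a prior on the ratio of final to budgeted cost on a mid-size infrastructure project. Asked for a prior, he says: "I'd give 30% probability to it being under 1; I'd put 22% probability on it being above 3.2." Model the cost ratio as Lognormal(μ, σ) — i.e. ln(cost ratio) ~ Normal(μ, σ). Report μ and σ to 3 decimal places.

μ ≈ 0.470, σ ≈ 0.897

If T ~ Lognormal(μ,σ) then ln T ~ Normal(μ,σ), so the p-quantile of ln T is μ + z_p·σ.
ln(1) = 0 and ln(3.2) = 1.163; z_{0.3} = -0.5244, z_{0.78} = 0.7722.
σ = (1.163 − 0)/(0.7722 − (-0.5244)) = 0.897.
μ = 0 − (-0.5244)·0.897 = 0.470.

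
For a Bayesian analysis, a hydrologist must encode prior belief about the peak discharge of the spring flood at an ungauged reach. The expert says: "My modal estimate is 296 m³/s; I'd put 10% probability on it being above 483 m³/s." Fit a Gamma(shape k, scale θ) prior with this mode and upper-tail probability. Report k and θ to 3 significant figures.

k ≈ 8.86, θ ≈ 37.7

Gamma(k,θ) with k>1 has mode (k−1)θ, so θ = 296/(k−1).
Need P(X < 483) = 0.9 with θ tied to k this way. Start at k = 2, θ = 296: P(X<483) ≈ 0.485.
Too low — raise k to concentrate. Iterating converges to k ≈ 8.86.
Then θ = 296/(8.86−1) ≈ 37.7.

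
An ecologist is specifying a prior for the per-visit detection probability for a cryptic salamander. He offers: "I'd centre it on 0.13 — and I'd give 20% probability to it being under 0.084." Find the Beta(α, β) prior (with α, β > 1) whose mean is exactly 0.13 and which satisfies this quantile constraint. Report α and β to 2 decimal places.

α ≈ 5.10, β ≈ 34.15

With mean 0.13 fixed, write α = 0.13s, β = 0.87s where s = α+β.
Need P(θ < 0.084) = 0.2 under Beta(0.13s, 0.87s). Normal approximation: (q−m)/√(m(1−m)/s) ≈ z_{0.2} = -0.842, so s ≈ 0.13·0.87·(-0.842)²/(0.084−0.13)² = 37.9.
At s = 37.9: P(θ<0.084) ≈ 0.206. Adjusting to match 0.2 gives s ≈ 39.25.
So α = 0.13·39.25 ≈ 5.10, β = 0.87·39.25 ≈ 34.15.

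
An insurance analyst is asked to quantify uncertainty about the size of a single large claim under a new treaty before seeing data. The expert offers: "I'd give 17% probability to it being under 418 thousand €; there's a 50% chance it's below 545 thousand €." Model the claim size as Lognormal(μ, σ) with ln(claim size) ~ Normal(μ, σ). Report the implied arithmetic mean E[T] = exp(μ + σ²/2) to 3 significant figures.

E[T] ≈ 566 thousand €

If T ~ Lognormal(μ,σ) then ln T ~ Normal(μ,σ), so the p-quantile of ln T is μ + z_p·σ.
ln(418) = 6.035 and ln(545) = 6.301; z_{0.17} = -0.9542, z_{0.5} = 0.
σ = (6.301 − 6.035)/(0 − (-0.9542)) = 0.278.
μ = 6.035 − (-0.9542)·0.278 = 6.301.
E[T] = exp(μ + σ²/2) = exp(6.301 + 0.0387) = 566 thousand €.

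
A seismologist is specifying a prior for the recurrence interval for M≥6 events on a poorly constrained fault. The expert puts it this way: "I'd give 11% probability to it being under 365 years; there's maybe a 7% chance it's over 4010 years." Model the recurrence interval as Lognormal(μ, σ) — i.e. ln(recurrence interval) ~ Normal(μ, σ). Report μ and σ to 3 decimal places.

If T ~ Lognormal(μ,σ) then ln T ~ Normal(μ,σ), so the p-quantile of ln T is μ + z_p·σ.
ln(365) = 5.9 and ln(4010) = 8.297; z_{0.11} = -1.227, z_{0.93} = 1.476.
σ = (8.297 − 5.9)/(1.476 − (-1.227)) = 0.887.
μ = 5.9 − (-1.227)·0.887 = 6.988.

μ ≈ 6.988, σ ≈ 0.887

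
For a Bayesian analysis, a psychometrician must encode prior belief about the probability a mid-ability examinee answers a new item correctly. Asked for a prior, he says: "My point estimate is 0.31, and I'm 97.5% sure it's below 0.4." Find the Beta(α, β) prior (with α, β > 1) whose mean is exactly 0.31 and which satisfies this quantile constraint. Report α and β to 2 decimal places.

α ≈ 33.43, β ≈ 74.42

With mean 0.31 fixed, write α = 0.31s, β = 0.69s where s = α+β.
Need P(θ < 0.4) = 0.975 under Beta(0.31s, 0.69s). Normal approximation: (q−m)/√(m(1−m)/s) ≈ z_{0.975} = 1.96, so s ≈ 0.31·0.69·(1.96)²/(0.4−0.31)² = 101.4.
At s = 101.4: P(θ<0.4) ≈ 0.971. Adjusting to match 0.975 gives s ≈ 107.85.
So α = 0.31·107.85 ≈ 33.43, β = 0.69·107.85 ≈ 74.42.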